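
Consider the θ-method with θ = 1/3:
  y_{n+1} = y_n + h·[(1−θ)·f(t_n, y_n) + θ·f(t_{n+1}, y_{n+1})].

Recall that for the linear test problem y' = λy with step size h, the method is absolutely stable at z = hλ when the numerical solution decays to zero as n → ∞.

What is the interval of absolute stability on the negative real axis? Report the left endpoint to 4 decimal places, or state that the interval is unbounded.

Test eqn y'=λy, z=hλ:
  y_{n+1} = y_n + z·[2/3·y_n + 1/3·y_{n+1}] ⇒ (1 − 1/3z)y_{n+1} = (1 + 2/3z)y_n
  Hence R(z) = (1 + 2/3z)/(1 − 1/3z).

Solve |R(x)|<1 on ℝ⁻.
x=-1.05: |R|=0.2222
R=−1: 1+2/3x = −1+1/3x ⇒ -1/3x=2 ⇒ x=2/(-1/3)=-6.0000
Confirm numerically:
  x=-3.739: |R|=0.66449 <1
  x=-3.504: |R|=0.61624 <1
  x=-2.923: |R|=0.48050 <1
  x=-2.607: |R|=0.39486 <1
  x=-6.347: |R|=1.03712 >1
  x=-6.040: |R|=1.00442 >1
So |R|<1 on (-6.0000, 0).

(-6.0000, 0).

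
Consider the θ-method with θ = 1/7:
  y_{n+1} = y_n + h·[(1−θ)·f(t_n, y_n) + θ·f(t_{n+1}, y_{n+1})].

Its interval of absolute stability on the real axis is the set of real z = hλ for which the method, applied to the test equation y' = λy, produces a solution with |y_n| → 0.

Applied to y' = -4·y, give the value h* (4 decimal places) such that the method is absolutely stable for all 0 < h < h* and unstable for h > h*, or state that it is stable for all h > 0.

On y'=λy, z=hλ:
  y_{n+1} = y_n + z·[6/7·y_n + 1/7·y_{n+1}] ⇒ (1 − 1/7z)y_{n+1} = (1 + 6/7z)y_n
  Hence R(z) = (1 + 6/7z)/(1 − 1/7z).

Solve |R(x)|<1 on ℝ⁻.
x=-0.57: |R|=0.4729
R=−1: 1+6/7x = −1+1/7x ⇒ -5/7x=2 ⇒ x=2/(-5/7)=-2.8000
Confirm numerically:
  x=-2.324: |R|=0.74474 <1
  x=-2.001: |R|=0.55616 <1
  x=-1.800: |R|=0.43182 <1
  x=-1.263: |R|=0.06995 <1
  x=-3.015: |R|=1.10734 >1
  x=-2.821: |R|=1.01069 >1
Stable set (-2.8000, 0).

(-2.8000,0); λ=-4 ⇒ h* = (14/5)/4 = 0.7000.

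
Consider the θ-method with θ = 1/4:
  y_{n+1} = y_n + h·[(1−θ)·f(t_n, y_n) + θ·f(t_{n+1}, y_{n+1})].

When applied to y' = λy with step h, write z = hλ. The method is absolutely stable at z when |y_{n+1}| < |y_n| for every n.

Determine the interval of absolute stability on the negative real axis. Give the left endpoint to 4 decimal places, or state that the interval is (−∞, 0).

z∈(-4.0000,0).

On y'=λy, z=hλ:
  y_{n+1} = y_n + z·[3/4·y_n + 1/4·y_{n+1}] ⇒ (1 − 1/4z)y_{n+1} = (1 + 3/4z)y_n
  Hence R(z) = (1 + 3/4z)/(1 − 1/4z).

Find x<0 with |R(x)|<1.
x=-1.78: |R|=0.2318
R=−1: 1+3/4x = −1+1/4x ⇒ -1/2x=2 ⇒ x=2/(-1/2)=-4.0000
Confirm numerically:
  x=-3.441: |R|=0.84975 <1
  x=-3.394: |R|=0.83608 <1
  x=-2.005: |R|=0.33555 <1
  x=-1.950: |R|=0.31092 <1
  x=-4.582: |R|=1.13563 >1
  x=-4.175: |R|=1.04281 >1
So |R|<1 on (-4.0000, 0).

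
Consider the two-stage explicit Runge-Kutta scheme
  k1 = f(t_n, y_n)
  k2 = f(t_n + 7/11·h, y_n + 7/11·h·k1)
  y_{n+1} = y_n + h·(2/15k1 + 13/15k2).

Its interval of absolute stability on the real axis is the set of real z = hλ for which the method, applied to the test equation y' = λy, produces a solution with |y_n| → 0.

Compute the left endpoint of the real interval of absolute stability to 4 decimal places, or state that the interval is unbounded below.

Set f=λy, z=hλ:
  k1=λy_n ⇒ h·k1=z·y_n;  k2=λ(1+7/11z)y_n ⇒ h·k2=z(1+7/11z)y_n
  y_{n+1}/y_n = 1 + 2/15z + 13/15z(1+7/11z) = 1 + z + 91/165z²
  Hence R(z) = 1 + z + 91/165z².

Boundary: |R(x)|=1, x<0.
x=-1.06: |R|=0.5597
R=1: x+91/165x²=0 ⇒ x=−165/91=-1.8132; min R=1−1/(4·91/165)=0.5467>−1
Confirm numerically:
  x=-1.653: |R|=0.85396 <1
  x=-1.338: |R|=0.64935 <1
  x=-1.175: |R|=0.58644 <1
  x=-1.053: |R|=0.55852 <1
  x=-2.061: |R|=1.28168 >1
So |R|<1 on (-1.8132, 0).

left endpoint -1.8132.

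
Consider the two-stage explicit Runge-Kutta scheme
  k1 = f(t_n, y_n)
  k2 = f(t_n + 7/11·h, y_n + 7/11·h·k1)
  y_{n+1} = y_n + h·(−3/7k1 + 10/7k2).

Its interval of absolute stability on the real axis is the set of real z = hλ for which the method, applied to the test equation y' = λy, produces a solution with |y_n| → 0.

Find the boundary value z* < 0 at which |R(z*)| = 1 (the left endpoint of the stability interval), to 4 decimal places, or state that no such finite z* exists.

Set f=λy, z=hλ:
  k1=λy_n ⇒ h·k1=z·y_n;  k2=λ(1+7/11z)y_n ⇒ h·k2=z(1+7/11z)y_n
  y_{n+1}/y_n = 1 − 3/7z + 10/7z(1+7/11z) = 1 + z + 10/11z²
  R(z) = 1 + z + 10/11z².

Boundary: |R(x)|=1, x<0.
x=-0.92: |R|=0.8495
R=1: x+10/11x²=0 ⇒ x=−11/10=-1.1000; min R=1−1/(4·10/11)=0.7250>−1
Confirm numerically:
  x=-1.048: |R|=0.95046 <1
  x=-0.877: |R|=0.82221 <1
  x=-0.864: |R|=0.81463 <1
  x=-0.712: |R|=0.74886 <1
  x=-1.621: |R|=1.76776 >1
  x=-1.294: |R|=1.22821 >1
Interval (-1.1000, 0).

left endpoint -1.1000.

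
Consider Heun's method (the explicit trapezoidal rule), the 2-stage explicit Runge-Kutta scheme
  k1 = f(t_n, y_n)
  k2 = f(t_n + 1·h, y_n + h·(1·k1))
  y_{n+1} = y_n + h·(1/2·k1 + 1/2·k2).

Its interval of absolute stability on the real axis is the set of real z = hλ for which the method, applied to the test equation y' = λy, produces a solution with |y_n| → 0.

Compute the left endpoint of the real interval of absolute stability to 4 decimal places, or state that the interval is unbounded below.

z* = -2.0000.

On y'=λy, z=hλ:
  order 2, 2-stage ⇒ R(z)=1+z+z^2/2
  (e.g. R(-1.37)=0.56845, |R|=0.56845)

Boundary: |R(x)|=1, x<0.
x=-1.37: |R|=0.5685
|R(-2.17)|=1.1845 |R(-1.07)|=0.5025 |R(-0.7)|=0.5450
Bisect:
  x_lo=-2.4173 |R|=1.5044  x_hi=-0.1182 |R|=0.8888
  mid=-1.26775 |R|=0.53585 →hi
  mid=-1.84254 |R|=0.85494 →hi
  mid=-2.12993 |R|=1.13837 →lo
  mid=-1.98624 |R|=0.98633 →hi
  mid=-2.05809 |R|=1.05977 →lo
  mid=-2.02216 |R|=1.02241 →lo
  mid=-2.00420 |R|=1.00421 →lo
  mid=-1.99522 |R|=0.99523 →hi
  mid=-1.99971 |R|=0.99971 →hi
  ...
  [-2.00013,-1.99999] ⇒ x*=-2.0000
So |R|<1 on (-2.0000, 0).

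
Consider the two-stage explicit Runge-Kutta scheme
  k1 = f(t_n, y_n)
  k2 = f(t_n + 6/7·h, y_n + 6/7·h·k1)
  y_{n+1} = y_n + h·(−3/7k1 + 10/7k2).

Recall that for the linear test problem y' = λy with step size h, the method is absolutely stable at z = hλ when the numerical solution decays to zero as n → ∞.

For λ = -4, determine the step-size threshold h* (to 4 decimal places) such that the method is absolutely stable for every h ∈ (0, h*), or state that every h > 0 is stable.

(-0.8167,0); λ=-4 ⇒ h* = (49/60)/4 = 0.2042.

Test eqn y'=λy, z=hλ:
  k1=λy_n ⇒ h·k1=z·y_n;  k2=λ(1+6/7z)y_n ⇒ h·k2=z(1+6/7z)y_n
  y_{n+1}/y_n = 1 − 3/7z + 10/7z(1+6/7z) = 1 + z + 60/49z²
  Hence R(z) = 1 + z + 60/49z².

Boundary: |R(x)|=1, x<0.
x=-1.79: |R|=3.1334
R=1: x+60/49x²=0 ⇒ x=−49/60=-0.8167; min R=1−1/(4·60/49)=0.7958>−1
Confirm numerically:
  x=-0.662: |R|=0.87463 <1
  x=-0.457: |R|=0.79873 <1
  x=-0.343: |R|=0.80106 <1
  x=-0.910: |R|=1.10400 >1
  x=-0.859: |R|=1.04453 >1
Interval (-0.8167, 0).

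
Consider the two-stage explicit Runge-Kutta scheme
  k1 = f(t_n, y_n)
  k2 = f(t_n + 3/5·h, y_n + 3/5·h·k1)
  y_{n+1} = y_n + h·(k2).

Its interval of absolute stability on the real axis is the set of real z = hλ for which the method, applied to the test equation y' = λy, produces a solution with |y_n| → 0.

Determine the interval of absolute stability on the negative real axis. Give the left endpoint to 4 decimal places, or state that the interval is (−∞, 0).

Test eqn y'=λy, z=hλ:
  k1=λy_n ⇒ h·k1=z·y_n;  k2=λ(1+3/5z)y_n ⇒ h·k2=z(1+3/5z)y_n
  y_{n+1}/y_n = 1 + z(1+3/5z) = 1 + z + 3/5z²
  so R(z) = 1 + z + 3/5z².

Boundary: |R(x)|=1, x<0.
x=-0.91: |R|=0.5869
R=1: x+3/5x²=0 ⇒ x=−5/3=-1.6667; min R=1−1/(4·3/5)=0.5833>−1
Confirm numerically:
  x=-1.384: |R|=0.76527 <1
  x=-0.897: |R|=0.58577 <1
  x=-0.723: |R|=0.59064 <1
  x=-1.786: |R|=1.12788 >1
  x=-1.712: |R|=1.04657 >1
  x=-1.688: |R|=1.02161 >1
Stable set (-1.6667, 0).

(-1.6667, 0).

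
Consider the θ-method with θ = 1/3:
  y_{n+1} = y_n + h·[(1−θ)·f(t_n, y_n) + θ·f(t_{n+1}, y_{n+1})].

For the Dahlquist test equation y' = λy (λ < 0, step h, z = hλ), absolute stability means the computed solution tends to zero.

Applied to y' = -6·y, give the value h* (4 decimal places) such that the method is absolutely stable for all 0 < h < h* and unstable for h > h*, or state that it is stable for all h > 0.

(-6.0000,0); λ=-6 ⇒ h* = (6)/6 = 1.0000.

With y'=λy (z=hλ):
  y_{n+1} = y_n + z·[2/3·y_n + 1/3·y_{n+1}] ⇒ (1 − 1/3z)y_{n+1} = (1 + 2/3z)y_n
  ⇒ R(z) = (1 + 2/3z)/(1 − 1/3z).

Need |R(x)|<1, x<0.
x=-0.75: |R|=0.4000
R=−1: 1+2/3x = −1+1/3x ⇒ -1/3x=2 ⇒ x=2/(-1/3)=-6.0000
Confirm numerically:
  x=-4.786: |R|=0.84408 <1
  x=-4.179: |R|=0.74634 <1
  x=-3.290: |R|=0.56916 <1
  x=-3.174: |R|=0.54227 <1
  x=-6.519: |R|=1.05452 >1
  x=-6.516: |R|=1.05422 >1
Stable set (-6.0000, 0).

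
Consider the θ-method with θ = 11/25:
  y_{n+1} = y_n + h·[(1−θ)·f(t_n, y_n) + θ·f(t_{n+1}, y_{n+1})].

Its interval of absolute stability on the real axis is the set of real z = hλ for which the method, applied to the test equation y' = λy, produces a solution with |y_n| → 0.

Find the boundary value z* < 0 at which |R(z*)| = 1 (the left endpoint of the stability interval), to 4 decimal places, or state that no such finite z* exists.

With y'=λy (z=hλ):
  y_{n+1} = y_n + z·[14/25·y_n + 11/25·y_{n+1}] ⇒ (1 − 11/25z)y_{n+1} = (1 + 14/25z)y_n
  Hence R(z) = (1 + 14/25z)/(1 − 11/25z).

Boundary: |R(x)|=1, x<0.
x=-1.48: |R|=0.1037
R=−1: 1+14/25x = −1+11/25x ⇒ -3/25x=2 ⇒ x=2/(-3/25)=-16.6667
Confirm numerically:
  x=-13.259: |R|=0.94016 <1
  x=-8.156: |R|=0.77743 <1
  x=-7.750: |R|=0.75737 <1
  x=-7.402: |R|=0.73883 <1
  x=-17.139: |R|=1.00664 >1
  x=-16.735: |R|=1.00098 >1
  x=-16.718: |R|=1.00074 >1
Interval (-16.6667, 0).

z* = -16.6667.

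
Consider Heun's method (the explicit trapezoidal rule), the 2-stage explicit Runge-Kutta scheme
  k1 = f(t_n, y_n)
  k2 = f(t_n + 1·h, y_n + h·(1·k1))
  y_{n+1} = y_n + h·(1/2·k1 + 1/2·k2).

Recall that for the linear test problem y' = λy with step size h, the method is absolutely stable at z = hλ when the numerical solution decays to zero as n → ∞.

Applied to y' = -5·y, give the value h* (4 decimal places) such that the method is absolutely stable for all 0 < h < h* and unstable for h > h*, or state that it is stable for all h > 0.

(-2.0000,0); λ=-5 ⇒ h* = 0.4000.

On y'=λy, z=hλ:
  order 2, 2-stage ⇒ R(z)=1+z+z^2/2
  (e.g. R(-1.74)=0.77380, |R|=0.77380)

Boundary: |R(x)|=1, x<0.
x=-1.74: |R|=0.7738
|R(-1.96)|=0.9608 |R(-1.29)|=0.5421 |R(-0.63)|=0.5684
Bisect:
  x_lo=-2.5821 |R|=1.7515  x_hi=-0.2281 |R|=0.7979
  mid=-1.40512 |R|=0.58206 →hi
  mid=-1.99361 |R|=0.99363 →hi
  mid=-2.28786 |R|=1.32929 →lo
  mid=-2.14073 |R|=1.15064 →lo
  mid=-2.06717 |R|=1.06943 →lo
  mid=-2.03039 |R|=1.03085 →lo
  mid=-2.01200 |R|=1.01207 →lo
  mid=-2.00281 |R|=1.00281 →lo
  mid=-1.99821 |R|=0.99821 →hi
  mid=-2.00051 |R|=1.00051 →lo
  ...
  [-2.00008,-1.99993] ⇒ x*=-2.0000
Interval (-2.0000, 0).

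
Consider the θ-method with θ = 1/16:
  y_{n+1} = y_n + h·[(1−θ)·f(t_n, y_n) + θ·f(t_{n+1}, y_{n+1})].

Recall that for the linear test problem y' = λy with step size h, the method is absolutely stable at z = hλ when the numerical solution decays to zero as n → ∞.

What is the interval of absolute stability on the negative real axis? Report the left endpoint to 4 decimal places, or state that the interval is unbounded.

Set f=λy, z=hλ:
  y_{n+1} = y_n + z·[15/16·y_n + 1/16·y_{n+1}] ⇒ (1 − 1/16z)y_{n+1} = (1 + 15/16z)y_n
  ⇒ R(z) = (1 + 15/16z)/(1 − 1/16z).

Need |R(x)|<1, x<0.
x=-0.91: |R|=0.1390
R=−1: 1+15/16x = −1+1/16x ⇒ -7/8x=2 ⇒ x=2/(-7/8)=-2.2857
Confirm numerically:
  x=-2.053: |R|=0.81953 <1
  x=-1.330: |R|=0.22793 <1
  x=-1.247: |R|=0.15684 <1
  x=-1.089: |R|=0.01960 <1
  x=-2.678: |R|=1.29404 >1
  x=-2.447: |R|=1.12240 >1
  x=-2.325: |R|=1.03001 >1
Stable set (-2.2857, 0).

z∈(-2.2857,0).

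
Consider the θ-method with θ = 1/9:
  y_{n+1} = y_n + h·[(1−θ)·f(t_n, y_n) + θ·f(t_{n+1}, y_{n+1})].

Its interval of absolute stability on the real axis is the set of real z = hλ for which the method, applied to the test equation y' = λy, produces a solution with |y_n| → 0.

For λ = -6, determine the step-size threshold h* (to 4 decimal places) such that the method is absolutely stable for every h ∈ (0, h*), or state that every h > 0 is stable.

(-2.5714,0); λ=-6 ⇒ h* = (18/7)/6 = 0.4286.

On y'=λy, z=hλ:
  y_{n+1} = y_n + z·[8/9·y_n + 1/9·y_{n+1}] ⇒ (1 − 1/9z)y_{n+1} = (1 + 8/9z)y_n
  R(z) = (1 + 8/9z)/(1 − 1/9z).

Need |R(x)|<1, x<0.
x=-1.19: |R|=0.0510
R=−1: 1+8/9x = −1+1/9x ⇒ -7/9x=2 ⇒ x=2/(-7/9)=-2.5714
Confirm numerically:
  x=-2.484: |R|=0.94671 <1
  x=-2.194: |R|=0.76398 <1
  x=-1.286: |R|=0.12522 <1
  x=-1.256: |R|=0.10218 <1
  x=-2.995: |R|=1.24719 >1
  x=-2.944: |R|=1.21835 >1
Stable set (-2.5714, 0).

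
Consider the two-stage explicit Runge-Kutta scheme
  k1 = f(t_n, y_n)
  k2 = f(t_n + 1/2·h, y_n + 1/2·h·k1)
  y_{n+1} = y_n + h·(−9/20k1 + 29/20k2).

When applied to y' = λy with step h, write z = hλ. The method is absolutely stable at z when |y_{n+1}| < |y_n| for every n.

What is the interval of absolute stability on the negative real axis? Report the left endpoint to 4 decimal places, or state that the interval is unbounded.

z∈(-1.3793,0).

Test eqn y'=λy, z=hλ:
  k1=λy_n ⇒ h·k1=z·y_n;  k2=λ(1+1/2z)y_n ⇒ h·k2=z(1+1/2z)y_n
  y_{n+1}/y_n = 1 − 9/20z + 29/20z(1+1/2z) = 1 + z + 29/40z²
  ⇒ R(z) = 1 + z + 29/40z².

Solve |R(x)|<1 on ℝ⁻.
x=-0.68: |R|=0.6552
R=1: x+29/40x²=0 ⇒ x=−40/29=-1.3793; min R=1−1/(4·29/40)=0.6552>−1
Confirm numerically:
  x=-1.154: |R|=0.81149 <1
  x=-1.029: |R|=0.73866 <1
  x=-1.006: |R|=0.72773 <1
  x=-0.881: |R|=0.68172 <1
  x=-1.816: |R|=1.57495 >1
  x=-1.463: |R|=1.08877 >1
  x=-1.443: |R|=1.06663 >1
Stable set (-1.3793, 0).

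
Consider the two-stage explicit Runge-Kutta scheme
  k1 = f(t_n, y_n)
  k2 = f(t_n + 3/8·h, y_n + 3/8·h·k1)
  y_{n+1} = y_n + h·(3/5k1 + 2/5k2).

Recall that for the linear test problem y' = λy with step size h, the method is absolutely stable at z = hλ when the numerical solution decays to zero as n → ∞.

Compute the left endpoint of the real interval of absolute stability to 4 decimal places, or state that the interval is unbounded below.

left endpoint -6.6667.

On y'=λy, z=hλ:
  k1=λy_n ⇒ h·k1=z·y_n;  k2=λ(1+3/8z)y_n ⇒ h·k2=z(1+3/8z)y_n
  y_{n+1}/y_n = 1 + 3/5z + 2/5z(1+3/8z) = 1 + z + 3/20z²
  R(z) = 1 + z + 3/20z².

Solve |R(x)|<1 on ℝ⁻.
x=-1.63: |R|=0.2315
R=1: x+3/20x²=0 ⇒ x=−20/3=-6.6667; min R=1−1/(4·3/20)=-0.6667>−1
Confirm numerically:
  x=-5.883: |R|=0.30845 <1
  x=-5.420: |R|=0.01354 <1
  x=-4.786: |R|=0.35013 <1
  x=-2.999: |R|=0.64990 <1
  x=-7.253: |R|=1.63790 >1
  x=-7.011: |R|=1.36212 >1
  x=-6.921: |R|=1.26404 >1
So |R|<1 on (-6.6667, 0).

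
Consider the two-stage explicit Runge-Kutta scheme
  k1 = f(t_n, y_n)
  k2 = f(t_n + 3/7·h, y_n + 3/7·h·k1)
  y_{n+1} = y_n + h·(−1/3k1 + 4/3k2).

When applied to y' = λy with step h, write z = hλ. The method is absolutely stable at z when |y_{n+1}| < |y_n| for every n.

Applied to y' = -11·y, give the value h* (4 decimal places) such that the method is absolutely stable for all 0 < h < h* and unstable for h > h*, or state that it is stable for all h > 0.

(-1.7500,0); λ=-11 ⇒ h* = (7/4)/11 = 0.1591.

Set f=λy, z=hλ:
  k1=λy_n ⇒ h·k1=z·y_n;  k2=λ(1+3/7z)y_n ⇒ h·k2=z(1+3/7z)y_n
  y_{n+1}/y_n = 1 − 1/3z + 4/3z(1+3/7z) = 1 + z + 4/7z²
  Hence R(z) = 1 + z + 4/7z².

Solve |R(x)|<1 on ℝ⁻.
x=-0.54: |R|=0.6266
R=1: x+4/7x²=0 ⇒ x=−7/4=-1.7500; min R=1−1/(4·4/7)=0.5625>−1
Confirm numerically:
  x=-1.197: |R|=0.62175 <1
  x=-0.808: |R|=0.56507 <1
  x=-0.785: |R|=0.56713 <1
  x=-2.291: |R|=1.70825 >1
  x=-2.010: |R|=1.29863 >1
Stable set (-1.7500, 0).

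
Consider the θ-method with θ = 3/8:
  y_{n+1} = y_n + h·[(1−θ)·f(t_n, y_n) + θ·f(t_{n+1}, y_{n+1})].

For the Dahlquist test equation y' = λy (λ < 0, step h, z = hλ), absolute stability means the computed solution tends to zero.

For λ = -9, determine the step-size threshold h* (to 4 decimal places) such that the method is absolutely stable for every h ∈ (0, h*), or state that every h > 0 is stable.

(-8.0000,0); λ=-9 ⇒ h* = (8)/9 = 0.8889.

Test eqn y'=λy, z=hλ:
  y_{n+1} = y_n + z·[5/8·y_n + 3/8·y_{n+1}] ⇒ (1 − 3/8z)y_{n+1} = (1 + 5/8z)y_n
  R(z) = (1 + 5/8z)/(1 − 3/8z).

Find x<0 with |R(x)|<1.
x=-1.48: |R|=0.0482
R=−1: 1+5/8x = −1+3/8x ⇒ -1/4x=2 ⇒ x=2/(-1/4)=-8.0000
Confirm numerically:
  x=-7.344: |R|=0.95631 <1
  x=-6.013: |R|=0.84738 <1
  x=-3.622: |R|=0.53588 <1
  x=-8.377: |R|=1.02276 >1
  x=-8.255: |R|=1.01557 >1
So |R|<1 on (-8.0000, 0).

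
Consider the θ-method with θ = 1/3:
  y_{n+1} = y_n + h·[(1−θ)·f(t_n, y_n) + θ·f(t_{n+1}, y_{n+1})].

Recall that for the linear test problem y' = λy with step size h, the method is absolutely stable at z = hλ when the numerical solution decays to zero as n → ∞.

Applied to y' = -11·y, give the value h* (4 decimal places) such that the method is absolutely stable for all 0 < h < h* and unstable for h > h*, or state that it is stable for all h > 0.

On y'=λy, z=hλ:
  y_{n+1} = y_n + z·[2/3·y_n + 1/3·y_{n+1}] ⇒ (1 − 1/3z)y_{n+1} = (1 + 2/3z)y_n
  Hence R(z) = (1 + 2/3z)/(1 − 1/3z).

Solve |R(x)|<1 on ℝ⁻.
x=-0.33: |R|=0.7027
R=−1: 1+2/3x = −1+1/3x ⇒ -1/3x=2 ⇒ x=2/(-1/3)=-6.0000
Confirm numerically:
  x=-5.423: |R|=0.93150 <1
  x=-4.897: |R|=0.86033 <1
  x=-4.222: |R|=0.75381 <1
  x=-3.117: |R|=0.52869 <1
  x=-6.598: |R|=1.06230 >1
  x=-6.315: |R|=1.03382 >1
  x=-6.221: |R|=1.02397 >1
So |R|<1 on (-6.0000, 0).

(-6.0000,0); λ=-11 ⇒ h* = (6)/11 = 0.5455.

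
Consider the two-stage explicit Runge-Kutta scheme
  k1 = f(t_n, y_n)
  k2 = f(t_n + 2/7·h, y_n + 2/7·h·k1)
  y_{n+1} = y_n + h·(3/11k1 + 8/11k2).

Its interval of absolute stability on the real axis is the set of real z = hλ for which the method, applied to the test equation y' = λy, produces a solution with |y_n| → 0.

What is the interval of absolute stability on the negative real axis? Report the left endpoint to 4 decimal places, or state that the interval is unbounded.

z∈(-4.8125,0).

Set f=λy, z=hλ:
  k1=λy_n ⇒ h·k1=z·y_n;  k2=λ(1+2/7z)y_n ⇒ h·k2=z(1+2/7z)y_n
  y_{n+1}/y_n = 1 + 3/11z + 8/11z(1+2/7z) = 1 + z + 16/77z²
  Hence R(z) = 1 + z + 16/77z².

Boundary: |R(x)|=1, x<0.
x=-1.72: |R|=0.1053
R=1: x+16/77x²=0 ⇒ x=−77/16=-4.8125; min R=1−1/(4·16/77)=-0.2031>−1
Confirm numerically:
  x=-4.757: |R|=0.94514 <1
  x=-3.985: |R|=0.31479 <1
  x=-2.624: |R|=0.19327 <1
  x=-2.445: |R|=0.20281 <1
  x=-5.129: |R|=1.33732 >1
  x=-5.062: |R|=1.26244 >1
Interval (-4.8125, 0).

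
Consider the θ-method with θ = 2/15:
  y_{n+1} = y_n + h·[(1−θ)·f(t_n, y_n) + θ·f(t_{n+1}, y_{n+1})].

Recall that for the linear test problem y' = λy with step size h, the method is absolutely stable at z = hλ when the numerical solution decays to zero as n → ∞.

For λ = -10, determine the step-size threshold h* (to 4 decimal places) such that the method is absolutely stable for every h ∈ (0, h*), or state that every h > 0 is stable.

(-2.7273,0); λ=-10 ⇒ h* = (30/11)/10 = 0.2727.

Test eqn y'=λy, z=hλ:
  y_{n+1} = y_n + z·[13/15·y_n + 2/15·y_{n+1}] ⇒ (1 − 2/15z)y_{n+1} = (1 + 13/15z)y_n
  so R(z) = (1 + 13/15z)/(1 − 2/15z).

Solve |R(x)|<1 on ℝ⁻.
x=-1.52: |R|=0.2639
R=−1: 1+13/15x = −1+2/15x ⇒ -11/15x=2 ⇒ x=2/(-11/15)=-2.7273
Confirm numerically:
  x=-2.409: |R|=0.82334 <1
  x=-2.399: |R|=0.81761 <1
  x=-2.060: |R|=0.61611 <1
  x=-1.781: |R|=0.43923 <1
  x=-3.314: |R|=1.29841 >1
  x=-3.006: |R|=1.14592 >1
So |R|<1 on (-2.7273, 0).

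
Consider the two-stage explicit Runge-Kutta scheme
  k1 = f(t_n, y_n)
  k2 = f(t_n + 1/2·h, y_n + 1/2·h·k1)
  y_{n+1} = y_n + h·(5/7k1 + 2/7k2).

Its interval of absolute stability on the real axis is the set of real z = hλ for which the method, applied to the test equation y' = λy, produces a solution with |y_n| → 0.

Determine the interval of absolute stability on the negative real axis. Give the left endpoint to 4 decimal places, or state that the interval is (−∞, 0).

On y'=λy, z=hλ:
  k1=λy_n ⇒ h·k1=z·y_n;  k2=λ(1+1/2z)y_n ⇒ h·k2=z(1+1/2z)y_n
  y_{n+1}/y_n = 1 + 5/7z + 2/7z(1+1/2z) = 1 + z + 1/7z²
  Hence R(z) = 1 + z + 1/7z².

Boundary: |R(x)|=1, x<0.
x=-0.57: |R|=0.4764
R=1: x+1/7x²=0 ⇒ x=−7=-7.0000; min R=1−1/(4·1/7)=-0.7500>−1
Confirm numerically:
  x=-4.836: |R|=0.49501 <1
  x=-4.777: |R|=0.51704 <1
  x=-4.245: |R|=0.67071 <1
  x=-4.196: |R|=0.68080 <1
  x=-7.592: |R|=1.64207 >1
  x=-7.077: |R|=1.07785 >1
So |R|<1 on (-7.0000, 0).

(-7.0000, 0).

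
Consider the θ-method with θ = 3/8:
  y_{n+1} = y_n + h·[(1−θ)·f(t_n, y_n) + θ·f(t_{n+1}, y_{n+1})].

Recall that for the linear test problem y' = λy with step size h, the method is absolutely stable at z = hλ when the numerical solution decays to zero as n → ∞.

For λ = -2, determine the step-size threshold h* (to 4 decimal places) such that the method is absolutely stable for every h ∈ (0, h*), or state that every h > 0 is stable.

(-8.0000,0); λ=-2 ⇒ h* = (8)/2 = 4.0000.

On y'=λy, z=hλ:
  y_{n+1} = y_n + z·[5/8·y_n + 3/8·y_{n+1}] ⇒ (1 − 3/8z)y_{n+1} = (1 + 5/8z)y_n
  R(z) = (1 + 5/8z)/(1 − 3/8z).

Boundary: |R(x)|=1, x<0.
x=-1.04: |R|=0.2518
R=−1: 1+5/8x = −1+3/8x ⇒ -1/4x=2 ⇒ x=2/(-1/4)=-8.0000
Confirm numerically:
  x=-7.909: |R|=0.99426 <1
  x=-3.773: |R|=0.56240 <1
  x=-3.250: |R|=0.46479 <1
  x=-8.464: |R|=1.02779 >1
  x=-8.180: |R|=1.01106 >1
So |R|<1 on (-8.0000, 0).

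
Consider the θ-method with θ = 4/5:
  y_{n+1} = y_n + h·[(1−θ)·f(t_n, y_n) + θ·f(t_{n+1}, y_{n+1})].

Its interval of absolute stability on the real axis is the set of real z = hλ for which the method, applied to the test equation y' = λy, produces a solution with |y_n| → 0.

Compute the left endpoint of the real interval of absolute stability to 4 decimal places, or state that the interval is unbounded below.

unbounded; (−∞, 0).

Test eqn y'=λy, z=hλ:
  y_{n+1} = y_n + z·[1/5·y_n + 4/5·y_{n+1}] ⇒ (1 − 4/5z)y_{n+1} = (1 + 1/5z)y_n
  ⇒ R(z) = (1 + 1/5z)/(1 − 4/5z).

Boundary: |R(x)|=1, x<0.
x=-1.06: |R|=0.4264
x=-2: |R|=0.2308
x=-10: |R|=0.1111
x=-100: |R|=0.2346
θ=4/5≥1/2 ⇒ |1+1/5x|<|1−4/5x| ∀x<0 ⇒ stable on all of ℝ⁻.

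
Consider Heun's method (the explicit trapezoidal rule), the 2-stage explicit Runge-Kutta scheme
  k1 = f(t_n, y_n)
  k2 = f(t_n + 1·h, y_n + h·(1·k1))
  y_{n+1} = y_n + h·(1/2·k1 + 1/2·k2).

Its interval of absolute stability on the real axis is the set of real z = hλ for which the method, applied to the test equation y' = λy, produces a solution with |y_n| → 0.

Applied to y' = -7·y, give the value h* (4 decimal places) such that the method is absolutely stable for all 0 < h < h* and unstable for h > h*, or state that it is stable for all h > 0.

On y'=λy, z=hλ:
  order 2, 2-stage ⇒ R(z)=1+z+z^2/2
  (e.g. R(-0.69)=0.54805, |R|=0.54805)

Boundary: |R(x)|=1, x<0.
x=-0.69: |R|=0.5481
|R(-1.55)|=0.6513 |R(-1.25)|=0.5312 |R(-0.73)|=0.5364
Bisect:
  x_lo=-2.4815 |R|=1.5974  x_hi=-0.3547 |R|=0.7082
  mid=-1.41808 |R|=0.58739 →hi
  mid=-1.94978 |R|=0.95104 →hi
  mid=-2.21564 |R|=1.23889 →lo
  mid=-2.08271 |R|=1.08613 →lo
  mid=-2.01625 |R|=1.01638 →lo
  mid=-1.98302 |R|=0.98316 →hi
  mid=-1.99963 |R|=0.99963 →hi
  mid=-2.00794 |R|=1.00797 →lo
  mid=-2.00378 |R|=1.00379 →lo
  mid=-2.00171 |R|=1.00171 →lo
  ...
  [-2.00002,-1.99989] ⇒ x*=-2.0000
Stable set (-2.0000, 0).

(-2.0000,0); λ=-7 ⇒ h* = 0.2857.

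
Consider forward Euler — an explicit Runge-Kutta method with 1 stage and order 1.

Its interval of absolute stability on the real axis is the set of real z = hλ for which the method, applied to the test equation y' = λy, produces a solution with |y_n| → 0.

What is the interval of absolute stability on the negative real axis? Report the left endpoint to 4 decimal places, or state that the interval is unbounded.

Set f=λy, z=hλ:
  order 1, 1-stage ⇒ R(z)=1+z
  (e.g. R(-1.63)=-0.63000, |R|=0.63000)

Find x<0 with |R(x)|<1.
x=-1.63: |R|=0.6300
|R(-2.21)|=1.2100 |R(-2.16)|=1.1600 |R(-0.54)|=0.4600
Bisect:
  x_lo=-2.4485 |R|=1.4485  x_hi=-0.3598 |R|=0.6402
  mid=-1.40413 |R|=0.40413 →hi
  mid=-1.92631 |R|=0.92631 →hi
  mid=-2.18740 |R|=1.18740 →lo
  mid=-2.05686 |R|=1.05686 →lo
  mid=-1.99158 |R|=0.99158 →hi
  mid=-2.02422 |R|=1.02422 →lo
  mid=-2.00790 |R|=1.00790 →lo
  mid=-1.99974 |R|=0.99974 →hi
  mid=-2.00382 |R|=1.00382 →lo
  ...
  [-2.00012,-2.00000] ⇒ x*=-2.0000
So |R|<1 on (-2.0000, 0).

z∈(-2.0000,0).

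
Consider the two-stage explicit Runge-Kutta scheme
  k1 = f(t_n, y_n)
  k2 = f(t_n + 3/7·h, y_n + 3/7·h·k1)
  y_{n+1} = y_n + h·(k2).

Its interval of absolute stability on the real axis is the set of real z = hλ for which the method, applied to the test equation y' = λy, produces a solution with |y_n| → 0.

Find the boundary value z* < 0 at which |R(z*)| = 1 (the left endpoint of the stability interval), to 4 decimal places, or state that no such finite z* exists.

On y'=λy, z=hλ:
  k1=λy_n ⇒ h·k1=z·y_n;  k2=λ(1+3/7z)y_n ⇒ h·k2=z(1+3/7z)y_n
  y_{n+1}/y_n = 1 + z(1+3/7z) = 1 + z + 3/7z²
  R(z) = 1 + z + 3/7z².

Need |R(x)|<1, x<0.
x=-1.09: |R|=0.4192
R=1: x+3/7x²=0 ⇒ x=−7/3=-2.3333; min R=1−1/(4·3/7)=0.4167>−1
Confirm numerically:
  x=-2.028: |R|=0.73462 <1
  x=-1.569: |R|=0.48604 <1
  x=-1.063: |R|=0.42127 <1
  x=-2.672: |R|=1.38782 >1
  x=-2.507: |R|=1.18659 >1
So |R|<1 on (-2.3333, 0).

left endpoint -2.3333.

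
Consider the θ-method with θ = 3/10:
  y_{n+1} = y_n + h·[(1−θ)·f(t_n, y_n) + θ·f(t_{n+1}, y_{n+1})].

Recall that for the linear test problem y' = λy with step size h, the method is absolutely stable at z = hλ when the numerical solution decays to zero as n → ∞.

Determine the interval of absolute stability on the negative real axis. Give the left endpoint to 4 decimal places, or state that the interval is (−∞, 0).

(-5.0000, 0).

Test eqn y'=λy, z=hλ:
  y_{n+1} = y_n + z·[7/10·y_n + 3/10·y_{n+1}] ⇒ (1 − 3/10z)y_{n+1} = (1 + 7/10z)y_n
  Hence R(z) = (1 + 7/10z)/(1 − 3/10z).

Solve |R(x)|<1 on ℝ⁻.
x=-1.45: |R|=0.0105
R=−1: 1+7/10x = −1+3/10x ⇒ -2/5x=2 ⇒ x=2/(-2/5)=-5.0000
Confirm numerically:
  x=-4.359: |R|=0.88889 <1
  x=-2.992: |R|=0.57673 <1
  x=-2.522: |R|=0.43573 <1
  x=-5.537: |R|=1.08072 >1
  x=-5.412: |R|=1.06281 >1
Interval (-5.0000, 0).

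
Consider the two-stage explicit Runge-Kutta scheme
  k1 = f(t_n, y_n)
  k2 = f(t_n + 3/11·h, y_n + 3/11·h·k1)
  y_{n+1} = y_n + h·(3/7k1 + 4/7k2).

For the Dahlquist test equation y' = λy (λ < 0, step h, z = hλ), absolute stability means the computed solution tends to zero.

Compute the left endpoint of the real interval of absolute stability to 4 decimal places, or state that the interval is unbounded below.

Set f=λy, z=hλ:
  k1=λy_n ⇒ h·k1=z·y_n;  k2=λ(1+3/11z)y_n ⇒ h·k2=z(1+3/11z)y_n
  y_{n+1}/y_n = 1 + 3/7z + 4/7z(1+3/11z) = 1 + z + 12/77z²
  ⇒ R(z) = 1 + z + 12/77z².

Need |R(x)|<1, x<0.
x=-1.38: |R|=0.0832
R=1: x+12/77x²=0 ⇒ x=−77/12=-6.4167; min R=1−1/(4·12/77)=-0.6042>−1
Confirm numerically:
  x=-6.236: |R|=0.82442 <1
  x=-5.078: |R|=0.05939 <1
  x=-4.820: |R|=0.19937 <1
  x=-4.595: |R|=0.30450 <1
  x=-6.826: |R|=1.43545 >1
  x=-6.671: |R|=1.26441 >1
  x=-6.611: |R|=1.20022 >1
Interval (-6.4167, 0).

z* = -6.4167.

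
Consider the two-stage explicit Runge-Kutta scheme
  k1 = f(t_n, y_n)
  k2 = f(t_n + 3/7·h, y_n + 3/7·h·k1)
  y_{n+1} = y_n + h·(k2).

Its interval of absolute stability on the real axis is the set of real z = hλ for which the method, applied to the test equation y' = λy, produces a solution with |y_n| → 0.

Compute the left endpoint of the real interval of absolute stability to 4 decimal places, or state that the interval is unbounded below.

left endpoint -2.3333.

Set f=λy, z=hλ:
  k1=λy_n ⇒ h·k1=z·y_n;  k2=λ(1+3/7z)y_n ⇒ h·k2=z(1+3/7z)y_n
  y_{n+1}/y_n = 1 + z(1+3/7z) = 1 + z + 3/7z²
  R(z) = 1 + z + 3/7z².

Find x<0 with |R(x)|<1.
x=-0.5: |R|=0.6071
R=1: x+3/7x²=0 ⇒ x=−7/3=-2.3333; min R=1−1/(4·3/7)=0.4167>−1
Confirm numerically:
  x=-1.247: |R|=0.41943 <1
  x=-1.175: |R|=0.41670 <1
  x=-1.060: |R|=0.42154 <1
  x=-2.690: |R|=1.41119 >1
  x=-2.595: |R|=1.29101 >1
So |R|<1 on (-2.3333, 0).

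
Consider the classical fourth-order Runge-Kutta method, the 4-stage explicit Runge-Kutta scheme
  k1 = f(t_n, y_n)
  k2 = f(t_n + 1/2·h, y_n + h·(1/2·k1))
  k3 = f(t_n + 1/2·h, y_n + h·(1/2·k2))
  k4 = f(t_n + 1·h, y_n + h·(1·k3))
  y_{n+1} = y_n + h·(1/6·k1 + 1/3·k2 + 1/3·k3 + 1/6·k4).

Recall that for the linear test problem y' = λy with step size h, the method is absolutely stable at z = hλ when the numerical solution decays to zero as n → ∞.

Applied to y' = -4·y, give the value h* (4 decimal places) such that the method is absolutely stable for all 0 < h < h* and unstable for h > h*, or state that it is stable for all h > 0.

Set f=λy, z=hλ:
  order 4, 4-stage ⇒ R(z)=1+z+z^2/2+z^3/6+z^4/24
  (e.g. R(-1.26)=0.30542, |R|=0.30542)

Boundary: |R(x)|=1, x<0.
x=-1.26: |R|=0.3054
|R(-2.15)|=0.3952 |R(-1.34)|=0.2911 |R(-1.28)|=0.3015
Bisect:
  x_lo=-3.6498 |R|=3.3014  x_hi=-0.2807 |R|=0.7553
  mid=-1.96525 |R|=0.32235 →hi
  mid=-2.80754 |R|=1.03405 →lo
  mid=-2.38639 |R|=0.54732 →hi
  mid=-2.59696 |R|=0.75125 →hi
  mid=-2.70225 |R|=0.88185 →hi
  mid=-2.75489 |R|=0.95512 →hi
  mid=-2.78121 |R|=0.99387 →hi
  mid=-2.79437 |R|=1.01378 →lo
  mid=-2.78779 |R|=1.00378 →lo
  mid=-2.78450 |R|=0.99881 →hi
  ...
  [-2.78533,-2.78512] ⇒ x*=-2.7853
Stable set (-2.7853, 0).

(-2.7853,0); λ=-4 ⇒ h* = 0.6963.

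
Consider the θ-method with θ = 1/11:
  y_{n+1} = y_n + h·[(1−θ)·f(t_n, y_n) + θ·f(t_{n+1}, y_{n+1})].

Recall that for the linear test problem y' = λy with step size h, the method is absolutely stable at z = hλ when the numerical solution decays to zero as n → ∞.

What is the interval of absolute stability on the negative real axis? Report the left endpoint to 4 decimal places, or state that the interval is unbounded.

On y'=λy, z=hλ:
  y_{n+1} = y_n + z·[10/11·y_n + 1/11·y_{n+1}] ⇒ (1 − 1/11z)y_{n+1} = (1 + 10/11z)y_n
  ⇒ R(z) = (1 + 10/11z)/(1 − 1/11z).

Find x<0 with |R(x)|<1.
x=-0.35: |R|=0.6608
R=−1: 1+10/11x = −1+1/11x ⇒ -9/11x=2 ⇒ x=2/(-9/11)=-2.4444
Confirm numerically:
  x=-2.039: |R|=0.72015 <1
  x=-1.922: |R|=0.63612 <1
  x=-1.828: |R|=0.56751 <1
  x=-2.856: |R|=1.26732 >1
  x=-2.696: |R|=1.16530 >1
Stable set (-2.4444, 0).

z∈(-2.4444,0).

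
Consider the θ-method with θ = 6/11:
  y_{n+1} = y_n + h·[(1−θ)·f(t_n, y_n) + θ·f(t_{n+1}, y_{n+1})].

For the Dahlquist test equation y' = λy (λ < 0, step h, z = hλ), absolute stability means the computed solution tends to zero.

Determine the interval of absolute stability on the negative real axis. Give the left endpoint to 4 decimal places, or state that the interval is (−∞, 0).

Test eqn y'=λy, z=hλ:
  y_{n+1} = y_n + z·[5/11·y_n + 6/11·y_{n+1}] ⇒ (1 − 6/11z)y_{n+1} = (1 + 5/11z)y_n
  so R(z) = (1 + 5/11z)/(1 − 6/11z).

Solve |R(x)|<1 on ℝ⁻.
x=-1.13: |R|=0.3009
x=-2: |R|=0.0435
x=-10: |R|=0.5493
x=-100: |R|=0.8003
θ=6/11≥1/2 ⇒ |1+5/11x|<|1−6/11x| ∀x<0 ⇒ unbounded interval.

interval (−∞, 0).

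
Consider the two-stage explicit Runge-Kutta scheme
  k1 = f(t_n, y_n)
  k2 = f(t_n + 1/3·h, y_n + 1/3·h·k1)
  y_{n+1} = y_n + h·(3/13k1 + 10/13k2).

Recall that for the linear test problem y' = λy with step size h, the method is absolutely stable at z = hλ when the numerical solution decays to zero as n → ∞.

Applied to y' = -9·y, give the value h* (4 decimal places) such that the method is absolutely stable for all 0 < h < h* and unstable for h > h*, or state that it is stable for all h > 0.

With y'=λy (z=hλ):
  k1=λy_n ⇒ h·k1=z·y_n;  k2=λ(1+1/3z)y_n ⇒ h·k2=z(1+1/3z)y_n
  y_{n+1}/y_n = 1 + 3/13z + 10/13z(1+1/3z) = 1 + z + 10/39z²
  ⇒ R(z) = 1 + z + 10/39z².

Solve |R(x)|<1 on ℝ⁻.
x=-0.69: |R|=0.4321
R=1: x+10/39x²=0 ⇒ x=−39/10=-3.9000; min R=1−1/(4·10/39)=0.0250>−1
Confirm numerically:
  x=-3.761: |R|=0.86595 <1
  x=-3.755: |R|=0.86039 <1
  x=-3.464: |R|=0.61274 <1
  x=-2.030: |R|=0.02664 <1
  x=-4.288: |R|=1.42660 >1
  x=-4.283: |R|=1.42061 >1
  x=-4.199: |R|=1.32192 >1
Interval (-3.9000, 0).

(-3.9000,0); λ=-9 ⇒ h* = (39/10)/9 = 0.4333.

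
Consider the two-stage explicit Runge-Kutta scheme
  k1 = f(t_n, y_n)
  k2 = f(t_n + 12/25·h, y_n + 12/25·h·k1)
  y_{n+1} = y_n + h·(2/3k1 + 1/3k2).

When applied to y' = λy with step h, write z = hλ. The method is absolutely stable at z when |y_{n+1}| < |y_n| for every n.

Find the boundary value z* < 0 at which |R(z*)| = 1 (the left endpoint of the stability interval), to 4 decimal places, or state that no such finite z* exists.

Set f=λy, z=hλ:
  k1=λy_n ⇒ h·k1=z·y_n;  k2=λ(1+12/25z)y_n ⇒ h·k2=z(1+12/25z)y_n
  y_{n+1}/y_n = 1 + 2/3z + 1/3z(1+12/25z) = 1 + z + 4/25z²
  ⇒ R(z) = 1 + z + 4/25z².

Need |R(x)|<1, x<0.
x=-1.49: |R|=0.1348
R=1: x+4/25x²=0 ⇒ x=−25/4=-6.2500; min R=1−1/(4·4/25)=-0.5625>−1
Confirm numerically:
  x=-5.938: |R|=0.70358 <1
  x=-4.778: |R|=0.12531 <1
  x=-4.649: |R|=0.19089 <1
  x=-6.665: |R|=1.44256 >1
  x=-6.483: |R|=1.24169 >1
Interval (-6.2500, 0).

z* = -6.2500.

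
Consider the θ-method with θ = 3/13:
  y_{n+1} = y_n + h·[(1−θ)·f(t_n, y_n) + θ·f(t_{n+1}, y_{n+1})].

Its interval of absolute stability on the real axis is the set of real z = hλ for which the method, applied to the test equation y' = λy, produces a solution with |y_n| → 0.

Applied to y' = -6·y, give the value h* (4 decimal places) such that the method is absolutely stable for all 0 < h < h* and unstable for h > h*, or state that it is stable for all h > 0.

(-3.7143,0); λ=-6 ⇒ h* = (26/7)/6 = 0.6190.

On y'=λy, z=hλ:
  y_{n+1} = y_n + z·[10/13·y_n + 3/13·y_{n+1}] ⇒ (1 − 3/13z)y_{n+1} = (1 + 10/13z)y_n
  Hence R(z) = (1 + 10/13z)/(1 − 3/13z).

Boundary: |R(x)|=1, x<0.
x=-0.44: |R|=0.6006
R=−1: 1+10/13x = −1+3/13x ⇒ -7/13x=2 ⇒ x=2/(-7/13)=-3.7143
Confirm numerically:
  x=-2.449: |R|=0.56470 <1
  x=-2.369: |R|=0.53166 <1
  x=-2.157: |R|=0.44014 <1
  x=-4.014: |R|=1.08378 >1
  x=-3.933: |R|=1.06174 >1
  x=-3.766: |R|=1.01490 >1
So |R|<1 on (-3.7143, 0).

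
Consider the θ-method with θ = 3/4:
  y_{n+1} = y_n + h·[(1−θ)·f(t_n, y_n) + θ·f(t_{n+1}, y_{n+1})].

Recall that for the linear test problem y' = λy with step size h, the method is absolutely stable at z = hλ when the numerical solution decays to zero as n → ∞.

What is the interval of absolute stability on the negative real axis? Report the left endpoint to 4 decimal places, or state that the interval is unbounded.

Set f=λy, z=hλ:
  y_{n+1} = y_n + z·[1/4·y_n + 3/4·y_{n+1}] ⇒ (1 − 3/4z)y_{n+1} = (1 + 1/4z)y_n
  Hence R(z) = (1 + 1/4z)/(1 − 3/4z).

Solve |R(x)|<1 on ℝ⁻.
x=-0.66: |R|=0.5585
x=-2: |R|=0.2000
x=-10: |R|=0.1765
x=-100: |R|=0.3158
θ=3/4≥1/2 ⇒ |1+1/4x|<|1−3/4x| ∀x<0 ⇒ interval (−∞,0).

(−∞, 0) — no finite endpoint.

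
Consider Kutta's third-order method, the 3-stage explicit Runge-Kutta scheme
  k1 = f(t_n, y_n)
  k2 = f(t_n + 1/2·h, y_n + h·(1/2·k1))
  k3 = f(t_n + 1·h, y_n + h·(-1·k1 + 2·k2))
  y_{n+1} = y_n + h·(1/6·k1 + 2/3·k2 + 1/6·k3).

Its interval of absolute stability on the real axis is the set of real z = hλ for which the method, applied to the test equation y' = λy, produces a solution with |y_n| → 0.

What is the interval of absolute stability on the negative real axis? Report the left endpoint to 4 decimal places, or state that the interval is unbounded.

z∈(-2.5127,0).

With y'=λy (z=hλ):
  order 3, 3-stage ⇒ R(z)=1+z+z^2/2+z^3/6
  (e.g. R(-1.71)=-0.08132, |R|=0.08132)

Solve |R(x)|<1 on ℝ⁻.
x=-1.71: |R|=0.0813
|R(-2.11)|=0.4496 |R(-2.05)|=0.3846 |R(-1.51)|=0.0562
Bisect:
  x_lo=-3.3847 |R|=3.1194  x_hi=-0.0919 |R|=0.9122
  mid=-1.73832 |R|=0.10291 →hi
  mid=-2.56153 |R|=1.08203 →lo
  mid=-2.14993 |R|=0.49506 →hi
  mid=-2.35573 |R|=0.75983 →hi
  mid=-2.45863 |R|=0.91321 →hi
  mid=-2.51008 |R|=0.99562 →hi
  mid=-2.53580 |R|=1.03832 →lo
  ...
  [-2.51289,-2.51269] ⇒ x*=-2.5127
So |R|<1 on (-2.5127, 0).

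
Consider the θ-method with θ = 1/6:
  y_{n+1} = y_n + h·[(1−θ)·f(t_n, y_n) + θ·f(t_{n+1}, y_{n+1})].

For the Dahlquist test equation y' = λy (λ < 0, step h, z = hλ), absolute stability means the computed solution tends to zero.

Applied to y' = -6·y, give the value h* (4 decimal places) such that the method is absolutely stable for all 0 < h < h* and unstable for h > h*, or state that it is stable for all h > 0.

(-3.0000,0); λ=-6 ⇒ h* = (3)/6 = 0.5000.

With y'=λy (z=hλ):
  y_{n+1} = y_n + z·[5/6·y_n + 1/6·y_{n+1}] ⇒ (1 − 1/6z)y_{n+1} = (1 + 5/6z)y_n
  R(z) = (1 + 5/6z)/(1 − 1/6z).

Need |R(x)|<1, x<0.
x=-0.63: |R|=0.4299
R=−1: 1+5/6x = −1+1/6x ⇒ -2/3x=2 ⇒ x=2/(-2/3)=-3.0000
Confirm numerically:
  x=-2.388: |R|=0.70815 <1
  x=-2.063: |R|=0.53516 <1
  x=-1.475: |R|=0.18395 <1
  x=-1.352: |R|=0.10337 <1
  x=-3.466: |R|=1.19692 >1
  x=-3.362: |R|=1.15467 >1
So |R|<1 on (-3.0000, 0).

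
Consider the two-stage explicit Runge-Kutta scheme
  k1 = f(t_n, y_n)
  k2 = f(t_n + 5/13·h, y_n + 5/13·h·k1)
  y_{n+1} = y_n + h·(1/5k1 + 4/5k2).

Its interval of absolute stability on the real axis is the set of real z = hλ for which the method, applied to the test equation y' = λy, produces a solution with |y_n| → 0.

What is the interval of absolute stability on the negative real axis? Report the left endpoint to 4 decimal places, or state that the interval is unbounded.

(-3.2500, 0).

With y'=λy (z=hλ):
  k1=λy_n ⇒ h·k1=z·y_n;  k2=λ(1+5/13z)y_n ⇒ h·k2=z(1+5/13z)y_n
  y_{n+1}/y_n = 1 + 1/5z + 4/5z(1+5/13z) = 1 + z + 4/13z²
  Hence R(z) = 1 + z + 4/13z².

Find x<0 with |R(x)|<1.
x=-1.31: |R|=0.2180
R=1: x+4/13x²=0 ⇒ x=−13/4=-3.2500; min R=1−1/(4·4/13)=0.1875>−1
Confirm numerically:
  x=-2.397: |R|=0.37088 <1
  x=-1.660: |R|=0.18788 <1
  x=-1.558: |R|=0.18888 <1
  x=-1.347: |R|=0.21128 <1
  x=-3.672: |R|=1.47680 >1
  x=-3.395: |R|=1.15147 >1
Stable set (-3.2500, 0).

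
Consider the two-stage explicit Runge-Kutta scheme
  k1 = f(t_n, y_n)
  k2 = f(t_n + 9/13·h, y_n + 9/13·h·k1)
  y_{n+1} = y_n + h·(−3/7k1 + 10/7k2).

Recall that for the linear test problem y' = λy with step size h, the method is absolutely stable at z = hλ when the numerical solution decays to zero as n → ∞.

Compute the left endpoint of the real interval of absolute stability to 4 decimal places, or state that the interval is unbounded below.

left endpoint -1.0111.

Set f=λy, z=hλ:
  k1=λy_n ⇒ h·k1=z·y_n;  k2=λ(1+9/13z)y_n ⇒ h·k2=z(1+9/13z)y_n
  y_{n+1}/y_n = 1 − 3/7z + 10/7z(1+9/13z) = 1 + z + 90/91z²
  ⇒ R(z) = 1 + z + 90/91z².

Need |R(x)|<1, x<0.
x=-0.73: |R|=0.7970
R=1: x+90/91x²=0 ⇒ x=−91/90=-1.0111; min R=1−1/(4·90/91)=0.7472>−1
Confirm numerically:
  x=-0.887: |R|=0.89112 <1
  x=-0.772: |R|=0.81743 <1
  x=-0.604: |R|=0.75681 <1
  x=-1.562: |R|=1.85103 >1
  x=-1.550: |R|=1.82610 >1
  x=-1.405: |R|=1.54733 >1
So |R|<1 on (-1.0111, 0).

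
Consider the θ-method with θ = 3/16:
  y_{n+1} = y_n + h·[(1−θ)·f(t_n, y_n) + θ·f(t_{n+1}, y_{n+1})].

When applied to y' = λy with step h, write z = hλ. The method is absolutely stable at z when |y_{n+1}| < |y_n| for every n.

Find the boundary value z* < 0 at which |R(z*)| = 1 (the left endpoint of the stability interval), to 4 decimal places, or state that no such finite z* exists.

With y'=λy (z=hλ):
  y_{n+1} = y_n + z·[13/16·y_n + 3/16·y_{n+1}] ⇒ (1 − 3/16z)y_{n+1} = (1 + 13/16z)y_n
  R(z) = (1 + 13/16z)/(1 − 3/16z).

Solve |R(x)|<1 on ℝ⁻.
x=-1.31: |R|=0.0517
R=−1: 1+13/16x = −1+3/16x ⇒ -5/8x=2 ⇒ x=2/(-5/8)=-3.2000
Confirm numerically:
  x=-2.482: |R|=0.69376 <1
  x=-2.196: |R|=0.55552 <1
  x=-1.979: |R|=0.44341 <1
  x=-1.580: |R|=0.21890 <1
  x=-3.518: |R|=1.11976 >1
  x=-3.315: |R|=1.04432 >1
Interval (-3.2000, 0).

left endpoint -3.2000.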